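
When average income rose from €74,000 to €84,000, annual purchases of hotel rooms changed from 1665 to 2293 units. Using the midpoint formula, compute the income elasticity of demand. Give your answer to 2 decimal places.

ΔQ = 628, ΔI = 10000. Midpoints: Ī = 79,000, Q̄ = 1979.0.
ε_I = (ΔQ/ΔI)(Ī/Q̄) = (628/10000)(79000/1979.0).

2.51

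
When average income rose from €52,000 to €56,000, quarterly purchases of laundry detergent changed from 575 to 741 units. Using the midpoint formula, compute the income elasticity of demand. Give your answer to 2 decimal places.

3.41

ΔQ = 166, ΔI = 4000. Midpoints: Ī = 54,000, Q̄ = 658.0.
ε_I = (ΔQ/ΔI)(Ī/Q̄) = (166/4000)(54000/658.0).
ε_I > 0, so the good is normal.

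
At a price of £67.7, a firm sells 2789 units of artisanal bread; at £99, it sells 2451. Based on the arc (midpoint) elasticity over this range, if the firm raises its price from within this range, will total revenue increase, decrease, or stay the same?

Arc ε = (-338/31.3)(83.35/2620.0) ≈ -0.344.
|ε| = 0.34 < 1, so demand is inelastic. A price rise therefore raises total revenue.

increase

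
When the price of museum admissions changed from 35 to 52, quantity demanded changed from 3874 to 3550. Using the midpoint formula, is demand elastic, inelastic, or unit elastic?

Arc ε ≈ -0.223.
|ε| = 0.22 < 1.

inelastic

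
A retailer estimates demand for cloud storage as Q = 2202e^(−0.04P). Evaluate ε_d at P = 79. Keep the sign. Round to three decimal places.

At P = 79, Q = 93.421.
dQ/dP = −0.04·2202e^(−0.04P) = −0.04Q = -3.737.
ε = (dQ/dP)(P/Q) = (-3.737)(79/93.421).

-3.160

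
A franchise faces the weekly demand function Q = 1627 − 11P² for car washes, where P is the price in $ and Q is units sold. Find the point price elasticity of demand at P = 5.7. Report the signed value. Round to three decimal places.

At P = 5.7, Q = 1269.610.
dQ/dP = −22P = -125.400.
ε = (dQ/dP)(P/Q) = (-125.400)(5.7/1269.610).

-0.563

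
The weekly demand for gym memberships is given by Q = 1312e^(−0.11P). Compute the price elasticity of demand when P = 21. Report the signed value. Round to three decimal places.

-2.310

At P = 21, Q = 130.231.
dQ/dP = −0.11·1312e^(−0.11P) = −0.11Q = -14.325.
ε = (dQ/dP)(P/Q) = (-14.325)(21/130.231).
|ε| > 1, so demand is elastic at this price.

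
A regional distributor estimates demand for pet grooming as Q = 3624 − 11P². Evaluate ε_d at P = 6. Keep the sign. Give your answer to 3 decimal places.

-0.245

At P = 6, Q = 3228.
dQ/dP = −22P = -132.
ε = (dQ/dP)(P/Q) = (-132)(6/3228).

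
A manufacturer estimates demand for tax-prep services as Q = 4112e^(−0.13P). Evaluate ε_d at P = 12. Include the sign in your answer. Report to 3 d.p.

-1.560

At P = 12, Q = 864.080.
dQ/dP = −0.13·4112e^(−0.13P) = −0.13Q = -112.330.
ε = (dQ/dP)(P/Q) = (-112.330)(12/864.080).
|ε| > 1, so demand is elastic at this price.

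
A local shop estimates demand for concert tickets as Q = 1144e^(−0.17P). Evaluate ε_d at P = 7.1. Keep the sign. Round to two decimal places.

At P = 7.1, Q = 342.163.
dQ/dP = −0.17·1144e^(−0.17P) = −0.17Q = -58.168.
ε = (dQ/dP)(P/Q) = (-58.168)(7.1/342.163).

-1.21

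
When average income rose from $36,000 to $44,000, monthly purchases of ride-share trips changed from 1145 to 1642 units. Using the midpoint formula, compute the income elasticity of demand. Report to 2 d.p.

ΔQ = 497, ΔI = 8000. Midpoints: Ī = 40,000, Q̄ = 1393.5.
ε_I = (ΔQ/ΔI)(Ī/Q̄) = (497/8000)(40000/1393.5).
ε_I > 0, so the good is normal.

1.78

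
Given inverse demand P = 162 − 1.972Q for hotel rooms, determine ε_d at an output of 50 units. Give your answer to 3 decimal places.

At Q = 50, P = 162 − 1.972(50) = 63.40.
dP/dQ = −1.972, so dQ/dP = 1/(−1.972) = -0.507.
ε = (dQ/dP)(P/Q) = (-0.507)(63.40/50).

-0.643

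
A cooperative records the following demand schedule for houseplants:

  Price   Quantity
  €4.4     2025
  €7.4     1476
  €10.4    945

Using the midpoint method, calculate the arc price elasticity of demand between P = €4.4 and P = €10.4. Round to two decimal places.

-0.90

At P = 4.4, Q = 2025; at P = 10.4, Q = 945.
ΔQ = -1080, ΔP = 6.0. Midpoints: P̄ = 7.40, Q̄ = 1485.0.
ε = (ΔQ/ΔP)(P̄/Q̄) = (-1080/6.0)(7.40/1485.0).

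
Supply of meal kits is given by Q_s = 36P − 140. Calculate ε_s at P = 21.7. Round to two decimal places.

1.22

At P = 21.7, Q_s = 641.20.
dQ_s/dP = 36.
ε_s = (dQ_s/dP)(P/Q_s) = (36)(21.7/641.20).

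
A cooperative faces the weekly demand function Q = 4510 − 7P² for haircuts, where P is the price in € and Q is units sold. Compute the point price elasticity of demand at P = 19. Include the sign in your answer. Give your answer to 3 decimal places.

At P = 19, Q = 1983.
dQ/dP = −14P = -266.
ε = (dQ/dP)(P/Q) = (-266)(19/1983).

-2.549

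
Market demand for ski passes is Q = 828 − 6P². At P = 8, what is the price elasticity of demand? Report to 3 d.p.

-1.730

At P = 8, Q = 444.
dQ/dP = −12P = -96.
ε = (dQ/dP)(P/Q) = (-96)(8/444).
|ε| > 1, so demand is elastic at this price.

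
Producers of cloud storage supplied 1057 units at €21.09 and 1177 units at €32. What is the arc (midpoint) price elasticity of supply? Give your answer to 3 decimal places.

0.261

ΔQ = 1177 − 1057 = 120; ΔP = 32 − 21.09 = 10.91.
Midpoints: P̄ = 26.55, Q̄ = 1117.0.
ε_s = (ΔQ/ΔP)(P̄/Q̄) = (120/10.91)(26.55/1117.0).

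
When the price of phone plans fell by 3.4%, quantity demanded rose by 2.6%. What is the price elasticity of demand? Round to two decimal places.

-0.76

ε = %ΔQ / %ΔP = (2.6)/(-3.4) = -0.765.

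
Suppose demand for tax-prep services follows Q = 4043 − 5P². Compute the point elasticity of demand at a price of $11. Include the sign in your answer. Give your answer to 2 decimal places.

-0.35

At P = 11, Q = 3438.
dQ/dP = −10P = -110.
ε = (dQ/dP)(P/Q) = (-110)(11/3438).
|ε| < 1, so demand is inelastic at this price.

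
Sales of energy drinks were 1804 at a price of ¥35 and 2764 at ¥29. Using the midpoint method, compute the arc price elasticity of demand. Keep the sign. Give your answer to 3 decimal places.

ΔQ = 2764 − 1804 = 960; ΔP = 29 − 35 = -6.
Midpoints: P̄ = 32.00, Q̄ = 2284.0.
ε = (ΔQ/ΔP)(P̄/Q̄) = (960/-6)(32.00/2284.0).

-2.242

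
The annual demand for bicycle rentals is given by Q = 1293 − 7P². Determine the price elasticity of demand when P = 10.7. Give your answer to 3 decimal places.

At P = 10.7, Q = 491.570.
dQ/dP = −14P = -149.800.
ε = (dQ/dP)(P/Q) = (-149.800)(10.7/491.570).
|ε| > 1, so demand is elastic at this price.

-3.261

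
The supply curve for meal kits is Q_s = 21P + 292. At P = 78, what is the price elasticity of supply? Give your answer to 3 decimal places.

At P = 78, Q_s = 1930.
dQ_s/dP = 21.
ε_s = (dQ_s/dP)(P/Q_s) = (21)(78/1930).

0.849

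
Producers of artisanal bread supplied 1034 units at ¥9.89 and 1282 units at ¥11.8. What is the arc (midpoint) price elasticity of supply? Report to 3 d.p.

ΔQ = 1282 − 1034 = 248; ΔP = 11.8 − 9.89 = 1.91.
Midpoints: P̄ = 10.85, Q̄ = 1158.0.
ε_s = (ΔQ/ΔP)(P̄/Q̄) = (248/1.91)(10.85/1158.0).

1.216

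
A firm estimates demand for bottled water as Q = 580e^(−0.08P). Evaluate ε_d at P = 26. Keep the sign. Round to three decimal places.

At P = 26, Q = 72.460.
dQ/dP = −0.08·580e^(−0.08P) = −0.08Q = -5.797.
ε = (dQ/dP)(P/Q) = (-5.797)(26/72.460).
|ε| > 1, so demand is elastic at this price.

-2.080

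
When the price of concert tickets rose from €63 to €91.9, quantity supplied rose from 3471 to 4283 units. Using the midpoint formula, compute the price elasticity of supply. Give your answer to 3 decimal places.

ΔQ = 4283 − 3471 = 812; ΔP = 91.9 − 63 = 28.9.
Midpoints: P̄ = 77.45, Q̄ = 3877.0.
ε_s = (ΔQ/ΔP)(P̄/Q̄) = (812/28.9)(77.45/3877.0).

0.561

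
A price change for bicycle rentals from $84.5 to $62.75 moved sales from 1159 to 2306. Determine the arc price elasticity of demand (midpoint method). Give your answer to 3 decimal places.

-2.241

ΔQ = 2306 − 1159 = 1147; ΔP = 62.75 − 84.5 = -21.75.
Midpoints: P̄ = 73.62, Q̄ = 1732.5.
ε = (ΔQ/ΔP)(P̄/Q̄) = (1147/-21.75)(73.62/1732.5).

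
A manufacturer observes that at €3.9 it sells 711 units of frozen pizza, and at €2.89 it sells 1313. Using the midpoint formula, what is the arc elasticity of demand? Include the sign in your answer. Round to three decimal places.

ΔQ = 1313 − 711 = 602; ΔP = 2.89 − 3.9 = -1.01.
Midpoints: P̄ = 3.40, Q̄ = 1012.0.
ε = (ΔQ/ΔP)(P̄/Q̄) = (602/-1.01)(3.40/1012.0).

-2.000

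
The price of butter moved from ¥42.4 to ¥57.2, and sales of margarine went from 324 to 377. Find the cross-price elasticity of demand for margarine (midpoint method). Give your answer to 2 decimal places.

ΔQ_x = 377 − 324 = 53; ΔP_y = 57.2 − 42.4 = 14.8.
Midpoints: P̄_y = 49.80, Q̄_x = 350.5.
ε_xy = (ΔQ_x/ΔP_y)(P̄_y/Q̄_x) = (53/14.8)(49.80/350.5).
ε_xy > 0, so the goods are substitutes.

0.51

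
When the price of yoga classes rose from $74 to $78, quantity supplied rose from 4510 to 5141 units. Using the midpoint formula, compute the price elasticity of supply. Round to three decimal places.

2.485

ΔQ = 5141 − 4510 = 631; ΔP = 78 − 74 = 4.
Midpoints: P̄ = 76.00, Q̄ = 4825.5.
ε_s = (ΔQ/ΔP)(P̄/Q̄) = (631/4)(76.00/4825.5).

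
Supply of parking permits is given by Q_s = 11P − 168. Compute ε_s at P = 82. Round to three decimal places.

At P = 82, Q_s = 734.
dQ_s/dP = 11.
ε_s = (dQ_s/dP)(P/Q_s) = (11)(82/734).

1.229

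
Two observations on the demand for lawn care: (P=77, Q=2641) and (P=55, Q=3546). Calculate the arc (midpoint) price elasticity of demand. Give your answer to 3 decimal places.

ΔQ = 3546 − 2641 = 905; ΔP = 55 − 77 = -22.
Midpoints: P̄ = 66.00, Q̄ = 3093.5.
ε = (ΔQ/ΔP)(P̄/Q̄) = (905/-22)(66.00/3093.5).

-0.878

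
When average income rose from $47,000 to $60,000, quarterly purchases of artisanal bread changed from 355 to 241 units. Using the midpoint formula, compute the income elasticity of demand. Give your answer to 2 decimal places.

ΔQ = -114, ΔI = 13000. Midpoints: Ī = 53,500, Q̄ = 298.0.
ε_I = (ΔQ/ΔI)(Ī/Q̄) = (-114/13000)(53500/298.0).
ε_I < 0, so the good is inferior.

-1.57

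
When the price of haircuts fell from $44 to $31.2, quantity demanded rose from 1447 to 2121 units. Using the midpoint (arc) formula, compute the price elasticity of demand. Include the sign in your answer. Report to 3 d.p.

ΔQ = 2121 − 1447 = 674; ΔP = 31.2 − 44 = -12.8.
Midpoints: P̄ = 37.60, Q̄ = 1784.0.
ε = (ΔQ/ΔP)(P̄/Q̄) = (674/-12.8)(37.60/1784.0).

-1.110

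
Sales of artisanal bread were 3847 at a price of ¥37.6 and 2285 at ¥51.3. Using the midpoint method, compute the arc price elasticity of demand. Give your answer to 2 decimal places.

-1.65

ΔQ = 2285 − 3847 = -1562; ΔP = 51.3 − 37.6 = 13.7.
Midpoints: P̄ = 44.45, Q̄ = 3066.0.
ε = (ΔQ/ΔP)(P̄/Q̄) = (-1562/13.7)(44.45/3066.0).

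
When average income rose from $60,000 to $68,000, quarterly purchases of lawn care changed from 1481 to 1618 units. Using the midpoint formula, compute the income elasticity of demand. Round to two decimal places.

ΔQ = 137, ΔI = 8000. Midpoints: Ī = 64,000, Q̄ = 1549.5.
ε_I = (ΔQ/ΔI)(Ī/Q̄) = (137/8000)(64000/1549.5).

0.71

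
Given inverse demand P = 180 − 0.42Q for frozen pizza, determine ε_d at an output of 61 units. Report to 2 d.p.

-6.03

At Q = 61, P = 180 − 0.42(61) = 154.38.
dP/dQ = −0.42, so dQ/dP = 1/(−0.42) = -2.381.
ε = (dQ/dP)(P/Q) = (-2.381)(154.38/61).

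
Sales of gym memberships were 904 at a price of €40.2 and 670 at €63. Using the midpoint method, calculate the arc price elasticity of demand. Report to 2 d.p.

-0.67

ΔQ = 670 − 904 = -234; ΔP = 63 − 40.2 = 22.8.
Midpoints: P̄ = 51.60, Q̄ = 787.0.
ε = (ΔQ/ΔP)(P̄/Q̄) = (-234/22.8)(51.60/787.0).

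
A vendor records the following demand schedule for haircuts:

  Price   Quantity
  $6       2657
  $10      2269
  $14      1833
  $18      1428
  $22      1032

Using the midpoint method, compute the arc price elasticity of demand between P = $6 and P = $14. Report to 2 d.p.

-0.46

At P = 6, Q = 2657; at P = 14, Q = 1833.
ΔQ = -824, ΔP = 8. Midpoints: P̄ = 10.00, Q̄ = 2245.0.
ε = (ΔQ/ΔP)(P̄/Q̄) = (-824/8)(10.00/2245.0).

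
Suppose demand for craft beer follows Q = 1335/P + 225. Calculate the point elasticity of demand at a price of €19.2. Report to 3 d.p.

-0.236

At P = 19.2, Q = 294.531.
dQ/dP = −1335/P² = -3.621.
ε = (dQ/dP)(P/Q) = (-3.621)(19.2/294.531).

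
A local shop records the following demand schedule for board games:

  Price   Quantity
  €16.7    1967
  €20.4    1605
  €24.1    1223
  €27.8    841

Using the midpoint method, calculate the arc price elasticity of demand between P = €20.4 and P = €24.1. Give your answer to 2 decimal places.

At P = 20.4, Q = 1605; at P = 24.1, Q = 1223.
ΔQ = -382, ΔP = 3.7. Midpoints: P̄ = 22.25, Q̄ = 1414.0.
ε = (ΔQ/ΔP)(P̄/Q̄) = (-382/3.7)(22.25/1414.0).

-1.62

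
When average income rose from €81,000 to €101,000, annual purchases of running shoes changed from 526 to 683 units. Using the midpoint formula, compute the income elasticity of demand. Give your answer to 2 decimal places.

ΔQ = 157, ΔI = 20000. Midpoints: Ī = 91,000, Q̄ = 604.5.
ε_I = (ΔQ/ΔI)(Ī/Q̄) = (157/20000)(91000/604.5).

1.18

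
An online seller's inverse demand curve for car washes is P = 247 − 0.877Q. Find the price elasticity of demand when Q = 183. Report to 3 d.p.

At Q = 183, P = 247 − 0.877(183) = 86.51.
dP/dQ = −0.877, so dQ/dP = 1/(−0.877) = -1.140.
ε = (dQ/dP)(P/Q) = (-1.140)(86.51/183).

-0.539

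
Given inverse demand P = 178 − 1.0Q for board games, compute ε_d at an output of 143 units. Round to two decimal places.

At Q = 143, P = 178 − 1.0(143) = 35.00.
dP/dQ = −1.0, so dQ/dP = 1/(−1.0) = -1.000.
ε = (dQ/dP)(P/Q) = (-1.000)(35.00/143).

-0.24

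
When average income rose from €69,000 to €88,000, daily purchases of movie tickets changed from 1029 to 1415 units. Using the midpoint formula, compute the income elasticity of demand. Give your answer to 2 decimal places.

1.31

ΔQ = 386, ΔI = 19000. Midpoints: Ī = 78,500, Q̄ = 1222.0.
ε_I = (ΔQ/ΔI)(Ī/Q̄) = (386/19000)(78500/1222.0).
ε_I > 0, so the good is normal.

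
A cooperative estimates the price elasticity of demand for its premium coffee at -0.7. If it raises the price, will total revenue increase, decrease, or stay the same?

|ε| = 0.70 < 1, so demand is inelastic. A price rise therefore raises total revenue.

increase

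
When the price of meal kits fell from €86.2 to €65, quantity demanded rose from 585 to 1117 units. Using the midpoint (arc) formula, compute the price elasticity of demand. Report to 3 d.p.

-2.229

ΔQ = 1117 − 585 = 532; ΔP = 65 − 86.2 = -21.2.
Midpoints: P̄ = 75.60, Q̄ = 851.0.
ε = (ΔQ/ΔP)(P̄/Q̄) = (532/-21.2)(75.60/851.0).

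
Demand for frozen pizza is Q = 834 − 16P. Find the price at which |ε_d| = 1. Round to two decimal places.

26.06

For linear demand Q = a − bP, ε = −bP/(a − bP). |ε| = 1 when bP = a − bP, i.e. P = a/(2b).
P = 834/(2·16) = 834/32 = 26.0625.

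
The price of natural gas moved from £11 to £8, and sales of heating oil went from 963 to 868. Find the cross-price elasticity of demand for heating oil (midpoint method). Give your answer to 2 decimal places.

ΔQ_x = 868 − 963 = -95; ΔP_y = 8 − 11 = -3.
Midpoints: P̄_y = 9.50, Q̄_x = 915.5.
ε_xy = (ΔQ_x/ΔP_y)(P̄_y/Q̄_x) = (-95/-3)(9.50/915.5).

0.33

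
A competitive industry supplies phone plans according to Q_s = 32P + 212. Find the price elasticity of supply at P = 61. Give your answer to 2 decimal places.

At P = 61, Q_s = 2164.
dQ_s/dP = 32.
ε_s = (dQ_s/dP)(P/Q_s) = (32)(61/2164).

0.90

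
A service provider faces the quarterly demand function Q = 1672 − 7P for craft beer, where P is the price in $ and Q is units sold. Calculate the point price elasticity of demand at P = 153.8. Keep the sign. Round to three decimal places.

-1.808

At P = 153.8, Q = 595.400.
dQ/dP = −7.
ε = (dQ/dP)(P/Q) = (-7)(153.8/595.400).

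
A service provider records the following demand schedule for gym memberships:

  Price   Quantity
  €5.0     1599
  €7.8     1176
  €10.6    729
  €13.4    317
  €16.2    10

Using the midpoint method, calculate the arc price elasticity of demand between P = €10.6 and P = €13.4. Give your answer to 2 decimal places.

At P = 10.6, Q = 729; at P = 13.4, Q = 317.
ΔQ = -412, ΔP = 2.8. Midpoints: P̄ = 12.00, Q̄ = 523.0.
ε = (ΔQ/ΔP)(P̄/Q̄) = (-412/2.8)(12.00/523.0).

-3.38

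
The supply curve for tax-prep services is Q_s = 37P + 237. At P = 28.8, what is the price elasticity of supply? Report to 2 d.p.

At P = 28.8, Q_s = 1302.60.
dQ_s/dP = 37.
ε_s = (dQ_s/dP)(P/Q_s) = (37)(28.8/1302.60).

0.82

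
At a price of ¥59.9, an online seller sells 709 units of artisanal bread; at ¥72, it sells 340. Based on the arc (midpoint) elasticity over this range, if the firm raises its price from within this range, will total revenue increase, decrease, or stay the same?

Arc ε = (-369/12.1)(65.95/524.5) ≈ -3.835.
|ε| = 3.83 > 1, so demand is elastic. A price rise therefore reduces total revenue.

decrease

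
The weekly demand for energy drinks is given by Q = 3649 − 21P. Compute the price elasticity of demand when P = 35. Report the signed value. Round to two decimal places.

-0.25

At P = 35, Q = 2914.
dQ/dP = −21.
ε = (dQ/dP)(P/Q) = (-21)(35/2914).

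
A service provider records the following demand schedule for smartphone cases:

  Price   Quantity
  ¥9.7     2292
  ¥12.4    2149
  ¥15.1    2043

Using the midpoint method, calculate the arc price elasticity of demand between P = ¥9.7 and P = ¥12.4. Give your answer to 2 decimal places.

-0.26

At P = 9.7, Q = 2292; at P = 12.4, Q = 2149.
ΔQ = -143, ΔP = 2.7. Midpoints: P̄ = 11.05, Q̄ = 2220.5.
ε = (ΔQ/ΔP)(P̄/Q̄) = (-143/2.7)(11.05/2220.5).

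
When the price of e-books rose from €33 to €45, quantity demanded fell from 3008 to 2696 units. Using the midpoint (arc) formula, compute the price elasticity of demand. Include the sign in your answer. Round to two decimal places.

ΔQ = 2696 − 3008 = -312; ΔP = 45 − 33 = 12.
Midpoints: P̄ = 39.00, Q̄ = 2852.0.
ε = (ΔQ/ΔP)(P̄/Q̄) = (-312/12)(39.00/2852.0).

-0.36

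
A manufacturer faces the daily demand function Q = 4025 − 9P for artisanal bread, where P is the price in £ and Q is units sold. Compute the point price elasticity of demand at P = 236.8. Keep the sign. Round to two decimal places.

At P = 236.8, Q = 1893.800.
dQ/dP = −9.
ε = (dQ/dP)(P/Q) = (-9)(236.8/1893.800).
|ε| > 1, so demand is elastic at this price.

-1.13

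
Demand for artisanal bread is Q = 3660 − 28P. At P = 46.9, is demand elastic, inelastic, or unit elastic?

inelastic

Q = 2346.800, dQ/dP = -28.
ε = (dQ/dP)(P/Q) ≈ -0.560.
|ε| = 0.56 < 1.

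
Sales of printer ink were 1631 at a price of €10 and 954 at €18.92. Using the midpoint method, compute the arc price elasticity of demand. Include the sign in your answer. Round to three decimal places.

ΔQ = 954 − 1631 = -677; ΔP = 18.92 − 10 = 8.92.
Midpoints: P̄ = 14.46, Q̄ = 1292.5.
ε = (ΔQ/ΔP)(P̄/Q̄) = (-677/8.92)(14.46/1292.5).

-0.849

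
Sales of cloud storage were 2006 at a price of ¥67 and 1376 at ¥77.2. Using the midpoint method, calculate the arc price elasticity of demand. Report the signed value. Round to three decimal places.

ΔQ = 1376 − 2006 = -630; ΔP = 77.2 − 67 = 10.2.
Midpoints: P̄ = 72.10, Q̄ = 1691.0.
ε = (ΔQ/ΔP)(P̄/Q̄) = (-630/10.2)(72.10/1691.0).

-2.633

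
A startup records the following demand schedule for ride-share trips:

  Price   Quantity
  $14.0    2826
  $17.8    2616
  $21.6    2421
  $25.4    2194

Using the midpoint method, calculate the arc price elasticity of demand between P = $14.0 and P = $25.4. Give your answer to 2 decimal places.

At P = 14.0, Q = 2826; at P = 25.4, Q = 2194.
ΔQ = -632, ΔP = 11.4. Midpoints: P̄ = 19.70, Q̄ = 2510.0.
ε = (ΔQ/ΔP)(P̄/Q̄) = (-632/11.4)(19.70/2510.0).

-0.44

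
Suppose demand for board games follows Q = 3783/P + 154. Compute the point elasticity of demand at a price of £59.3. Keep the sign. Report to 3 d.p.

At P = 59.3, Q = 217.794.
dQ/dP = −3783/P² = -1.076.
ε = (dQ/dP)(P/Q) = (-1.076)(59.3/217.794).
|ε| < 1, so demand is inelastic at this price.

-0.293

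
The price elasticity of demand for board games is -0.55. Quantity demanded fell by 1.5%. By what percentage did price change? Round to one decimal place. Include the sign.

2.7%

%ΔP ≈ %ΔQ / ε = (-1.5%)/(-0.55) = 2.73%.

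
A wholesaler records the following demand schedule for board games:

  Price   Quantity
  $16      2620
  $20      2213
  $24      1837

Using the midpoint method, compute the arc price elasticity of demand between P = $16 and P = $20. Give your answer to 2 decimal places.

-0.76

At P = 16, Q = 2620; at P = 20, Q = 2213.
ΔQ = -407, ΔP = 4. Midpoints: P̄ = 18.00, Q̄ = 2416.5.
ε = (ΔQ/ΔP)(P̄/Q̄) = (-407/4)(18.00/2416.5).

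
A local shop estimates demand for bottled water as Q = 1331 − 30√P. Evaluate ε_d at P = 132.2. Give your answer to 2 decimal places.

-0.17

At P = 132.2, Q = 986.065.
dQ/dP = −30/(2√P) = -1.305.
ε = (dQ/dP)(P/Q) = (-1.305)(132.2/986.065).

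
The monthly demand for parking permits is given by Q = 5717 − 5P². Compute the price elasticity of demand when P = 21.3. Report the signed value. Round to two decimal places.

-1.32

At P = 21.3, Q = 3448.550.
dQ/dP = −10P = -213.
ε = (dQ/dP)(P/Q) = (-213)(21.3/3448.550).
|ε| > 1, so demand is elastic at this price.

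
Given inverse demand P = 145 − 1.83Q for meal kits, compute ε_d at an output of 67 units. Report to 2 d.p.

At Q = 67, P = 145 − 1.83(67) = 22.39.
dP/dQ = −1.83, so dQ/dP = 1/(−1.83) = -0.546.
ε = (dQ/dP)(P/Q) = (-0.546)(22.39/67).

-0.18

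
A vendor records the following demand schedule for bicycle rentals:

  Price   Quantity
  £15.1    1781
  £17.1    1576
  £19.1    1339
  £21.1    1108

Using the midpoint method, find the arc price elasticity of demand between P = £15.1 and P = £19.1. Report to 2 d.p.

At P = 15.1, Q = 1781; at P = 19.1, Q = 1339.
ΔQ = -442, ΔP = 4.0. Midpoints: P̄ = 17.10, Q̄ = 1560.0.
ε = (ΔQ/ΔP)(P̄/Q̄) = (-442/4.0)(17.10/1560.0).

-1.21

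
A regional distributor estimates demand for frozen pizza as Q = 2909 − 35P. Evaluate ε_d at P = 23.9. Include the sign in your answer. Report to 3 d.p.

-0.404

At P = 23.9, Q = 2072.500.
dQ/dP = −35.
ε = (dQ/dP)(P/Q) = (-35)(23.9/2072.500).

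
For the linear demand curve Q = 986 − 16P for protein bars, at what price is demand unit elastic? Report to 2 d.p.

30.81

For linear demand Q = a − bP, ε = −bP/(a − bP). |ε| = 1 when bP = a − bP, i.e. P = a/(2b).
P = 986/(2·16) = 986/32 = 30.8125.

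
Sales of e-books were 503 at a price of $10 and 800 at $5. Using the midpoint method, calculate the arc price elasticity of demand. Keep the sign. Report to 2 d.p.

-0.68

ΔQ = 800 − 503 = 297; ΔP = 5 − 10 = -5.
Midpoints: P̄ = 7.50, Q̄ = 651.5.
ε = (ΔQ/ΔP)(P̄/Q̄) = (297/-5)(7.50/651.5).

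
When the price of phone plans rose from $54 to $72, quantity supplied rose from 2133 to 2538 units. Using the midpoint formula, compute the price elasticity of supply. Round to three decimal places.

0.607

ΔQ = 2538 − 2133 = 405; ΔP = 72 − 54 = 18.
Midpoints: P̄ = 63.00, Q̄ = 2335.5.
ε_s = (ΔQ/ΔP)(P̄/Q̄) = (405/18)(63.00/2335.5).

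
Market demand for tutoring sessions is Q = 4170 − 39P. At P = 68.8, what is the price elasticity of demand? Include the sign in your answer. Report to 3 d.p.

At P = 68.8, Q = 1486.800.
dQ/dP = −39.
ε = (dQ/dP)(P/Q) = (-39)(68.8/1486.800).
|ε| > 1, so demand is elastic at this price.

-1.805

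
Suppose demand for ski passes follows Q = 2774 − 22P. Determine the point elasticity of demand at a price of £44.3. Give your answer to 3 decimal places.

-0.542

At P = 44.3, Q = 1799.400.
dQ/dP = −22.
ε = (dQ/dP)(P/Q) = (-22)(44.3/1799.400).
|ε| < 1, so demand is inelastic at this price.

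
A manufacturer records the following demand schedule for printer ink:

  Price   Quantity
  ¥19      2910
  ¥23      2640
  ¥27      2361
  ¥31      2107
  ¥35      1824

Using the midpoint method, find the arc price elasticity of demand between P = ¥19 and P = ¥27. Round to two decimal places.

At P = 19, Q = 2910; at P = 27, Q = 2361.
ΔQ = -549, ΔP = 8. Midpoints: P̄ = 23.00, Q̄ = 2635.5.
ε = (ΔQ/ΔP)(P̄/Q̄) = (-549/8)(23.00/2635.5).

-0.60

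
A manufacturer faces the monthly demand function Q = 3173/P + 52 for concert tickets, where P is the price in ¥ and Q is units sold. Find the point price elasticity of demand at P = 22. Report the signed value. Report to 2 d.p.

At P = 22, Q = 196.227.
dQ/dP = −3173/P² = -6.556.
ε = (dQ/dP)(P/Q) = (-6.556)(22/196.227).

-0.74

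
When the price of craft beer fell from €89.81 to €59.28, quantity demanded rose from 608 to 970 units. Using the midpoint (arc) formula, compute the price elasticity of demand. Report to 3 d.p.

-1.120

ΔQ = 970 − 608 = 362; ΔP = 59.28 − 89.81 = -30.53.
Midpoints: P̄ = 74.55, Q̄ = 789.0.
ε = (ΔQ/ΔP)(P̄/Q̄) = (362/-30.53)(74.55/789.0).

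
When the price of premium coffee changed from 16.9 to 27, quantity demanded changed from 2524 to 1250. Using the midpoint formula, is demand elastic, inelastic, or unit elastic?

elastic

Arc ε ≈ -1.467.
|ε| = 1.47 > 1.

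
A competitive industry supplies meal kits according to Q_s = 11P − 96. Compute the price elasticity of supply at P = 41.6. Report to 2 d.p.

At P = 41.6, Q_s = 361.60.
dQ_s/dP = 11.
ε_s = (dQ_s/dP)(P/Q_s) = (11)(41.6/361.60).

1.27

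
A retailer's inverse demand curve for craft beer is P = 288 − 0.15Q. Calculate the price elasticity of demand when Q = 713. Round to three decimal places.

At Q = 713, P = 288 − 0.15(713) = 181.05.
dP/dQ = −0.15, so dQ/dP = 1/(−0.15) = -6.667.
ε = (dQ/dP)(P/Q) = (-6.667)(181.05/713).

-1.693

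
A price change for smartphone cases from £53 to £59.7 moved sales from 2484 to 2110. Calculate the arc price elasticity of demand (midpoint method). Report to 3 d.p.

-1.369

ΔQ = 2110 − 2484 = -374; ΔP = 59.7 − 53 = 6.7.
Midpoints: P̄ = 56.35, Q̄ = 2297.0.
ε = (ΔQ/ΔP)(P̄/Q̄) = (-374/6.7)(56.35/2297.0).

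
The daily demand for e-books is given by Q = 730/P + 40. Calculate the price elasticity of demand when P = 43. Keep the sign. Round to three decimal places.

-0.298

At P = 43, Q = 56.977.
dQ/dP = −730/P² = -0.395.
ε = (dQ/dP)(P/Q) = (-0.395)(43/56.977).
|ε| < 1, so demand is inelastic at this price.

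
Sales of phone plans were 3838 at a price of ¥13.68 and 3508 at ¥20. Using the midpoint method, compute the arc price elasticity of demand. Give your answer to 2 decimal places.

ΔQ = 3508 − 3838 = -330; ΔP = 20 − 13.68 = 6.32.
Midpoints: P̄ = 16.84, Q̄ = 3673.0.
ε = (ΔQ/ΔP)(P̄/Q̄) = (-330/6.32)(16.84/3673.0).

-0.24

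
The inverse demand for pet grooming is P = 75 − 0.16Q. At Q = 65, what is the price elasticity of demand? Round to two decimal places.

-6.21

At Q = 65, P = 75 − 0.16(65) = 64.60.
dP/dQ = −0.16, so dQ/dP = 1/(−0.16) = -6.250.
ε = (dQ/dP)(P/Q) = (-6.250)(64.60/65).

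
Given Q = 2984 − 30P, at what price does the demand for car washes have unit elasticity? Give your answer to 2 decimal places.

For linear demand Q = a − bP, ε = −bP/(a − bP). |ε| = 1 when bP = a − bP, i.e. P = a/(2b).
P = 2984/(2·30) = 2984/60 = 49.7333.

49.73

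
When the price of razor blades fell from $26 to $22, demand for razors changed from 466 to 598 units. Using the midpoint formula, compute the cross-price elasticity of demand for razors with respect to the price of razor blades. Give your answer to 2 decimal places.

ΔQ_x = 598 − 466 = 132; ΔP_y = 22 − 26 = -4.
Midpoints: P̄_y = 24.00, Q̄_x = 532.0.
ε_xy = (ΔQ_x/ΔP_y)(P̄_y/Q̄_x) = (132/-4)(24.00/532.0).

-1.49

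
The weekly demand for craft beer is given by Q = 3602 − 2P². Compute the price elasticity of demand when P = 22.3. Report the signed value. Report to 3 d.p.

At P = 22.3, Q = 2607.420.
dQ/dP = −4P = -89.200.
ε = (dQ/dP)(P/Q) = (-89.200)(22.3/2607.420).

-0.763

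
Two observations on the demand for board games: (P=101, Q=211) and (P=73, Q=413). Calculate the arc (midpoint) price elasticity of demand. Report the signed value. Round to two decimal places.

-2.01

ΔQ = 413 − 211 = 202; ΔP = 73 − 101 = -28.
Midpoints: P̄ = 87.00, Q̄ = 312.0.
ε = (ΔQ/ΔP)(P̄/Q̄) = (202/-28)(87.00/312.0).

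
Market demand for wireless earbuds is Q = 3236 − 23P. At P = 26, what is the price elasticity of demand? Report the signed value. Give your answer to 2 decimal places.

-0.23

At P = 26, Q = 2638.
dQ/dP = −23.
ε = (dQ/dP)(P/Q) = (-23)(26/2638).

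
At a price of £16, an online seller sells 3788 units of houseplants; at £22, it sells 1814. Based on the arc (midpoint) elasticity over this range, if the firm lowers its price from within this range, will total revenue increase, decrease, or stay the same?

increase

Arc ε = (-1974/6)(19.00/2801.0) ≈ -2.232.
|ε| = 2.23 > 1, so demand is elastic. A price cut therefore raises total revenue.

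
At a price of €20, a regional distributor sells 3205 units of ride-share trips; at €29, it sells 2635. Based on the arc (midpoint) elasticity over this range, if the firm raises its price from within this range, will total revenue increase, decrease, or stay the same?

Arc ε = (-570/9)(24.50/2920.0) ≈ -0.531.
|ε| = 0.53 < 1, so demand is inelastic. A price rise therefore raises total revenue.

increase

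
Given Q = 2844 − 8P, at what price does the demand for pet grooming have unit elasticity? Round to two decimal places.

For linear demand Q = a − bP, ε = −bP/(a − bP). |ε| = 1 when bP = a − bP, i.e. P = a/(2b).
P = 2844/(2·8) = 2844/16 = 177.7500.

177.75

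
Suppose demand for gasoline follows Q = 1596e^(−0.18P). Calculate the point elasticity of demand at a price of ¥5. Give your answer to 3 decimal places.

At P = 5, Q = 648.885.
dQ/dP = −0.18·1596e^(−0.18P) = −0.18Q = -116.799.
ε = (dQ/dP)(P/Q) = (-116.799)(5/648.885).

-0.900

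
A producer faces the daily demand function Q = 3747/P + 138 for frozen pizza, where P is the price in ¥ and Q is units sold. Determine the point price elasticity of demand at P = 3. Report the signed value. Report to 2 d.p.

-0.90

At P = 3, Q = 1387.
dQ/dP = −3747/P² = -416.333.
ε = (dQ/dP)(P/Q) = (-416.333)(3/1387).
|ε| < 1, so demand is inelastic at this price.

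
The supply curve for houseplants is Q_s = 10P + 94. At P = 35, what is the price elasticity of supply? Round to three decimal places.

0.788

At P = 35, Q_s = 444.
dQ_s/dP = 10.
ε_s = (dQ_s/dP)(P/Q_s) = (10)(35/444).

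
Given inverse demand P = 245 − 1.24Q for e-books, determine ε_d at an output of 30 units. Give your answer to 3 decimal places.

At Q = 30, P = 245 − 1.24(30) = 207.80.
dP/dQ = −1.24, so dQ/dP = 1/(−1.24) = -0.806.
ε = (dQ/dP)(P/Q) = (-0.806)(207.80/30).

-5.586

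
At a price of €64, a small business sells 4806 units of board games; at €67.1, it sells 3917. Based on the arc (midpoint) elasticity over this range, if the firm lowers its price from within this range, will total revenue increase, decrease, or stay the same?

increase

Arc ε = (-889/3.1)(65.55/4361.5) ≈ -4.310.
|ε| = 4.31 > 1, so demand is elastic. A price cut therefore raises total revenue.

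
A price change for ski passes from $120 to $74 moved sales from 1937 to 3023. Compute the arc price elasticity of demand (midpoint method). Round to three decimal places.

ΔQ = 3023 − 1937 = 1086; ΔP = 74 − 120 = -46.
Midpoints: P̄ = 97.00, Q̄ = 2480.0.
ε = (ΔQ/ΔP)(P̄/Q̄) = (1086/-46)(97.00/2480.0).

-0.923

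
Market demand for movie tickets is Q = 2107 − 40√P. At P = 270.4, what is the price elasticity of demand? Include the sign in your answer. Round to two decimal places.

-0.23

At P = 270.4, Q = 1449.246.
dQ/dP = −40/(2√P) = -1.216.
ε = (dQ/dP)(P/Q) = (-1.216)(270.4/1449.246).
|ε| < 1, so demand is inelastic at this price.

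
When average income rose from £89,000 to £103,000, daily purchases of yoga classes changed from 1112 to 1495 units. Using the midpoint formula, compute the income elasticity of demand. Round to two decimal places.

ΔQ = 383, ΔI = 14000. Midpoints: Ī = 96,000, Q̄ = 1303.5.
ε_I = (ΔQ/ΔI)(Ī/Q̄) = (383/14000)(96000/1303.5).

2.01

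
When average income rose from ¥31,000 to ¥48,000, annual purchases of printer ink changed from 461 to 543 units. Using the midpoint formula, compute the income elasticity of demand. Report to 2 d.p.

ΔQ = 82, ΔI = 17000. Midpoints: Ī = 39,500, Q̄ = 502.0.
ε_I = (ΔQ/ΔI)(Ī/Q̄) = (82/17000)(39500/502.0).
ε_I > 0, so the good is normal.

0.38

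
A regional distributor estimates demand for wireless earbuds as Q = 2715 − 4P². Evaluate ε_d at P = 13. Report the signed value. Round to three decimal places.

At P = 13, Q = 2039.
dQ/dP = −8P = -104.
ε = (dQ/dP)(P/Q) = (-104)(13/2039).

-0.663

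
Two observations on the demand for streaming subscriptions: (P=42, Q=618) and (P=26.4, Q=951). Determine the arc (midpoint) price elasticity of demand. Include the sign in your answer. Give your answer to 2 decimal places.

-0.93

ΔQ = 951 − 618 = 333; ΔP = 26.4 − 42 = -15.6.
Midpoints: P̄ = 34.20, Q̄ = 784.5.
ε = (ΔQ/ΔP)(P̄/Q̄) = (333/-15.6)(34.20/784.5).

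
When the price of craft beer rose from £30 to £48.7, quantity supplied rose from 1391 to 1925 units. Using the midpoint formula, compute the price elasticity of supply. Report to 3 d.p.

0.678

ΔQ = 1925 − 1391 = 534; ΔP = 48.7 − 30 = 18.7.
Midpoints: P̄ = 39.35, Q̄ = 1658.0.
ε_s = (ΔQ/ΔP)(P̄/Q̄) = (534/18.7)(39.35/1658.0).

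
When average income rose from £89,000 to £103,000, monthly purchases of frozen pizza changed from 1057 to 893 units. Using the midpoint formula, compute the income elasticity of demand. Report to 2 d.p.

ΔQ = -164, ΔI = 14000. Midpoints: Ī = 96,000, Q̄ = 975.0.
ε_I = (ΔQ/ΔI)(Ī/Q̄) = (-164/14000)(96000/975.0).

-1.15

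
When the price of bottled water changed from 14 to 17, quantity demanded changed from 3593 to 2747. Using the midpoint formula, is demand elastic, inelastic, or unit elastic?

Arc ε ≈ -1.379.
|ε| = 1.38 > 1.

elastic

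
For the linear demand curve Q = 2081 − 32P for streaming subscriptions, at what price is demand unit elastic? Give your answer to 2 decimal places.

For linear demand Q = a − bP, ε = −bP/(a − bP). |ε| = 1 when bP = a − bP, i.e. P = a/(2b).
P = 2081/(2·32) = 2081/64 = 32.5156.

32.52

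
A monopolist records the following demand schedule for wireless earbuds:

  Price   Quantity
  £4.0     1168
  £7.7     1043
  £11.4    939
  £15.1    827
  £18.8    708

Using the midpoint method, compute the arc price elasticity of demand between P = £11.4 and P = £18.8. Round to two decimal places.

-0.57

At P = 11.4, Q = 939; at P = 18.8, Q = 708.
ΔQ = -231, ΔP = 7.4. Midpoints: P̄ = 15.10, Q̄ = 823.5.
ε = (ΔQ/ΔP)(P̄/Q̄) = (-231/7.4)(15.10/823.5).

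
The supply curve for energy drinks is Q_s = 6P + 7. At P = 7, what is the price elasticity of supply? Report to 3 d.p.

0.857

At P = 7, Q_s = 49.
dQ_s/dP = 6.
ε_s = (dQ_s/dP)(P/Q_s) = (6)(7/49).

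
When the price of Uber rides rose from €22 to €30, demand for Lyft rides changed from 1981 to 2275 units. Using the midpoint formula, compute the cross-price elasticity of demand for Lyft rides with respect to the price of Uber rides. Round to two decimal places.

ΔQ_x = 2275 − 1981 = 294; ΔP_y = 30 − 22 = 8.
Midpoints: P̄_y = 26.00, Q̄_x = 2128.0.
ε_xy = (ΔQ_x/ΔP_y)(P̄_y/Q̄_x) = (294/8)(26.00/2128.0).
ε_xy > 0, so the goods are substitutes.

0.45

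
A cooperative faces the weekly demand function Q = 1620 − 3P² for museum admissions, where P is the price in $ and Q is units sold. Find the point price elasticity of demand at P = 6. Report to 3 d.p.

At P = 6, Q = 1512.
dQ/dP = −6P = -36.
ε = (dQ/dP)(P/Q) = (-36)(6/1512).
|ε| < 1, so demand is inelastic at this price.

-0.143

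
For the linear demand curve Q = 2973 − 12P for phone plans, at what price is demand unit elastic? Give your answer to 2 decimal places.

For linear demand Q = a − bP, ε = −bP/(a − bP). |ε| = 1 when bP = a − bP, i.e. P = a/(2b).
P = 2973/(2·12) = 2973/24 = 123.8750.

123.88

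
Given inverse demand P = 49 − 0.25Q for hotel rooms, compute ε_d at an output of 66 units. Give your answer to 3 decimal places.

-1.970

At Q = 66, P = 49 − 0.25(66) = 32.50.
dP/dQ = −0.25, so dQ/dP = 1/(−0.25) = -4.000.
ε = (dQ/dP)(P/Q) = (-4.000)(32.50/66).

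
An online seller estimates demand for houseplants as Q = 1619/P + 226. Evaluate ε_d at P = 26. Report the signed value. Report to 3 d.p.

-0.216

At P = 26, Q = 288.269.
dQ/dP = −1619/P² = -2.395.
ε = (dQ/dP)(P/Q) = (-2.395)(26/288.269).
|ε| < 1, so demand is inelastic at this price.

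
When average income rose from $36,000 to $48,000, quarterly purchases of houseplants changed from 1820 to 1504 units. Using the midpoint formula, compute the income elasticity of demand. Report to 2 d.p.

-0.67

ΔQ = -316, ΔI = 12000. Midpoints: Ī = 42,000, Q̄ = 1662.0.
ε_I = (ΔQ/ΔI)(Ī/Q̄) = (-316/12000)(42000/1662.0).
ε_I < 0, so the good is inferior.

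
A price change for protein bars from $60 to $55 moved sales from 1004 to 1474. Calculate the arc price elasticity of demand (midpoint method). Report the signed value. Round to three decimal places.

-4.362

ΔQ = 1474 − 1004 = 470; ΔP = 55 − 60 = -5.
Midpoints: P̄ = 57.50, Q̄ = 1239.0.
ε = (ΔQ/ΔP)(P̄/Q̄) = (470/-5)(57.50/1239.0).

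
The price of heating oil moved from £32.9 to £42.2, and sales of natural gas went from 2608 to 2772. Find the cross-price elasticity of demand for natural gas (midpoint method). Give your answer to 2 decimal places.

ΔQ_x = 2772 − 2608 = 164; ΔP_y = 42.2 − 32.9 = 9.3.
Midpoints: P̄_y = 37.55, Q̄_x = 2690.0.
ε_xy = (ΔQ_x/ΔP_y)(P̄_y/Q̄_x) = (164/9.3)(37.55/2690.0).
ε_xy > 0, so the goods are substitutes.

0.25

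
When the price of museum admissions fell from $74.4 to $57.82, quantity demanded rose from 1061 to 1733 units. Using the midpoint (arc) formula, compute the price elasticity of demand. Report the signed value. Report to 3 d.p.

-1.918

ΔQ = 1733 − 1061 = 672; ΔP = 57.82 − 74.4 = -16.58.
Midpoints: P̄ = 66.11, Q̄ = 1397.0.
ε = (ΔQ/ΔP)(P̄/Q̄) = (672/-16.58)(66.11/1397.0).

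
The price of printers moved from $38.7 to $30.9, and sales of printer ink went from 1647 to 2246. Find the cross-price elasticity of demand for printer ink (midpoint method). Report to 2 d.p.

-1.37

ΔQ_x = 2246 − 1647 = 599; ΔP_y = 30.9 − 38.7 = -7.8.
Midpoints: P̄_y = 34.80, Q̄_x = 1946.5.
ε_xy = (ΔQ_x/ΔP_y)(P̄_y/Q̄_x) = (599/-7.8)(34.80/1946.5).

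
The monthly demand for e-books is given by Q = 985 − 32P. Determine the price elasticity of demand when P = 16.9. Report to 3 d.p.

-1.217

At P = 16.9, Q = 444.200.
dQ/dP = −32.
ε = (dQ/dP)(P/Q) = (-32)(16.9/444.200).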